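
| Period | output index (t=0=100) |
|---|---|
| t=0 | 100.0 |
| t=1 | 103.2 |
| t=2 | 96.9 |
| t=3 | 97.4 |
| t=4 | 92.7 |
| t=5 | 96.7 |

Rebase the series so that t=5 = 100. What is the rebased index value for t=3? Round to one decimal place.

100.7

Rebased(t=3) = 97.4 / 96.7 × 100 = 100.7239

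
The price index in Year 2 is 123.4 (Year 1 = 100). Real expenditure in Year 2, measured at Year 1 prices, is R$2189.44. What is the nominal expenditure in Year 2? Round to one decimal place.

2701.8

Nominal = Real × (Index/100) = 2189.44 × (123.4/100)
        = 2189.44 × 1.234 = 2701.7690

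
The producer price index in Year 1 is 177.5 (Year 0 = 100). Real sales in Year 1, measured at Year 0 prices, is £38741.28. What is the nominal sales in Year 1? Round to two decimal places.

68765.77

Nominal = Real × (Index/100) = 38741.28 × (177.5/100)
        = 38741.28 × 1.775 = 68765.7720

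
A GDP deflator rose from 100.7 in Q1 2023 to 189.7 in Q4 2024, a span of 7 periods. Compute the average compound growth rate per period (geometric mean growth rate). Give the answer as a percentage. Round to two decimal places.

Growth factor = (189.7/100.7)^(1/7) = (1.883813)^(1/7) = 1.094690
Growth rate = 1.094690 − 1 = 0.094690 = 9.4690%

9.47%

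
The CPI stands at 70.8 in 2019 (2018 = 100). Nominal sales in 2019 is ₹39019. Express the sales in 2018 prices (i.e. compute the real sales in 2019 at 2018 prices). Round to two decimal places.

55111.58

Real = Nominal ÷ (Index/100) = 39019 ÷ (70.8/100)
     = 39019 ÷ 0.708 = 55111.5819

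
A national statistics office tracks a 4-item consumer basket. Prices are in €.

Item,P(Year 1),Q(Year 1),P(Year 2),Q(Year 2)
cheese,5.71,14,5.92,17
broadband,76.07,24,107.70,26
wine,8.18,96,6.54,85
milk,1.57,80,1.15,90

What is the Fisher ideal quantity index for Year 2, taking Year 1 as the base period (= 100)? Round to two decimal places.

Laspeyres component (base-period weights):
ΣP(Year 1)Q(Year 2) = 5.71×17 + 76.07×26 + 8.18×85 + 1.57×90 = 97.07 + 1977.82 + 695.3 + 141.3 = 2911.49
ΣP(Year 1)Q(Year 1) = 5.71×14 + 76.07×24 + 8.18×96 + 1.57×80 = 79.94 + 1825.68 + 785.28 + 125.6 = 2816.5
L = 2911.49 / 2816.5 × 100 = 103.3726
Paasche component (current-period weights):
ΣP(Year 2)Q(Year 2) = 5.92×17 + 107.70×26 + 6.54×85 + 1.15×90 = 100.64 + 2800.2 + 555.9 + 103.5 = 3560.24
ΣP(Year 2)Q(Year 1) = 5.92×14 + 107.70×24 + 6.54×96 + 1.15×80 = 82.88 + 2584.8 + 627.84 + 92 = 3387.52
P = 3560.24 / 3387.52 × 100 = 105.0987
Fisher = √(L × P) = √(103.3726 × 105.0987) = 104.2321

104.23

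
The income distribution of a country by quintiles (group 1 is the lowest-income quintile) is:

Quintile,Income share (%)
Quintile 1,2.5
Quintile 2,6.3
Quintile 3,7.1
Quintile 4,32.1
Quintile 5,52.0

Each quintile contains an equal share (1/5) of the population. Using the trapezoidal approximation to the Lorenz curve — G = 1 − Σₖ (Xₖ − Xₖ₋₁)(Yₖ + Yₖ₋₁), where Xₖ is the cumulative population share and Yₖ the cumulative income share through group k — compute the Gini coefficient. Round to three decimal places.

0.499

Cumulative income shares Yₖ: 0.0250, 0.0880, 0.1590, 0.4800, 1.0000
Σ (Xₖ−Xₖ₋₁)(Yₖ+Yₖ₋₁) = (1/5)(0.0250+0.0000) + (1/5)(0.0880+0.0250) + (1/5)(0.1590+0.0880) + (1/5)(0.4800+0.1590) + (1/5)(1.0000+0.4800)
  = 0.0050 + 0.0226 + 0.0494 + 0.1278 + 0.2960 = 0.5008
G = 1 − 0.5008 = 0.4992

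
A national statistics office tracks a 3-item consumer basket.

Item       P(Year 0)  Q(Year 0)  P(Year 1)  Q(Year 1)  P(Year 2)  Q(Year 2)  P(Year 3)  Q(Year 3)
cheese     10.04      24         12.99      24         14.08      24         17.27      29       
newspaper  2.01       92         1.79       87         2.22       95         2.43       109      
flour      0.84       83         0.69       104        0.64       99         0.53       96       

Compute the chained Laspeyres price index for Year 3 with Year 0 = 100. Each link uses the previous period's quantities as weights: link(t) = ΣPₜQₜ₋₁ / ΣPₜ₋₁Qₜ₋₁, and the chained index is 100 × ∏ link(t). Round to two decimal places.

136.04

Link Year 0→Year 1:
ΣP(Year 1)Q(Year 0) = 12.99×24 + 1.79×92 + 0.69×83 = 311.76 + 164.68 + 57.27 = 533.71
ΣP(Year 0)Q(Year 0) = 10.04×24 + 2.01×92 + 0.84×83 = 240.96 + 184.92 + 69.72 = 495.6
link = 533.71/495.6 = 1.076897
Link Year 1→Year 2:
ΣP(Year 2)Q(Year 1) = 14.08×24 + 2.22×87 + 0.64×104 = 337.92 + 193.14 + 66.56 = 597.62
ΣP(Year 1)Q(Year 1) = 12.99×24 + 1.79×87 + 0.69×104 = 311.76 + 155.73 + 71.76 = 539.25
link = 597.62/539.25 = 1.108243
Link Year 2→Year 3:
ΣP(Year 3)Q(Year 2) = 17.27×24 + 2.43×95 + 0.53×99 = 414.48 + 230.85 + 52.47 = 697.8
ΣP(Year 2)Q(Year 2) = 14.08×24 + 2.22×95 + 0.64×99 = 337.92 + 210.9 + 63.36 = 612.18
link = 697.8/612.18 = 1.139861
Chained index = 100 × 1.076897 × 1.108243 × 1.139861 = 136.0382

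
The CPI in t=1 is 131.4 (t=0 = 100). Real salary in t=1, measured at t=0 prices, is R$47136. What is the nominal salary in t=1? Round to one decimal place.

61936.7

Nominal = Real × (Index/100) = 47136 × (131.4/100)
        = 47136 × 1.314 = 61936.7040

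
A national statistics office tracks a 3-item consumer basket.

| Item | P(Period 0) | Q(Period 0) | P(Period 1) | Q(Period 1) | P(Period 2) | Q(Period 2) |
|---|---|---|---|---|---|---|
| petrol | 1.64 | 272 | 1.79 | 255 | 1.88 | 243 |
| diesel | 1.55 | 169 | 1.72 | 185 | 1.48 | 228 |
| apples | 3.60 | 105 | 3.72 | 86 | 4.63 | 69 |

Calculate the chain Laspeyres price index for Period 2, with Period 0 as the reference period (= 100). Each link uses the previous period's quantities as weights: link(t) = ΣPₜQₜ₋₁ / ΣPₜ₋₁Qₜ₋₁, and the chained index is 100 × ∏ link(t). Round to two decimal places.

Link Period 0→Period 1:
ΣP(Period 1)Q(Period 0) = 1.79×272 + 1.72×169 + 3.72×105 = 486.88 + 290.68 + 390.6 = 1168.16
ΣP(Period 0)Q(Period 0) = 1.64×272 + 1.55×169 + 3.60×105 = 446.08 + 261.95 + 378 = 1086.03
link = 1168.16/1086.03 = 1.075624
Link Period 1→Period 2:
ΣP(Period 2)Q(Period 1) = 1.88×255 + 1.48×185 + 4.63×86 = 479.4 + 273.8 + 398.18 = 1151.38
ΣP(Period 1)Q(Period 1) = 1.79×255 + 1.72×185 + 3.72×86 = 456.45 + 318.2 + 319.92 = 1094.57
link = 1151.38/1094.57 = 1.051902
Chained index = 100 × 1.075624 × 1.051902 = 113.1451

113.15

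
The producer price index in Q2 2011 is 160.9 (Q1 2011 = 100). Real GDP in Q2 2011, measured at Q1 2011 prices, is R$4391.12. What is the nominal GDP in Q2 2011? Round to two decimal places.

Nominal = Real × (Index/100) = 4391.12 × (160.9/100)
        = 4391.12 × 1.609 = 7065.3121

7065.31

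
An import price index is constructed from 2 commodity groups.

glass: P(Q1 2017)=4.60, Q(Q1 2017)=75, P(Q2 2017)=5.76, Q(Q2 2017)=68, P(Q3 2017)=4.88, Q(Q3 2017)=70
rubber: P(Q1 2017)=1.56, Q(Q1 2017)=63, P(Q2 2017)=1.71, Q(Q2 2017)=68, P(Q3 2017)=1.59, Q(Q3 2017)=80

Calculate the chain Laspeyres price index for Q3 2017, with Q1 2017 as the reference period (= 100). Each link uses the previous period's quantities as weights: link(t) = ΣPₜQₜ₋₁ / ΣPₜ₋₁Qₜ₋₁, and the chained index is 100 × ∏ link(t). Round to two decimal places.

Link Q1 2017→Q2 2017:
ΣP(Q2 2017)Q(Q1 2017) = 5.76×75 + 1.71×63 = 432 + 107.73 = 539.73
ΣP(Q1 2017)Q(Q1 2017) = 4.60×75 + 1.56×63 = 345 + 98.28 = 443.28
link = 539.73/443.28 = 1.217583
Link Q2 2017→Q3 2017:
ΣP(Q3 2017)Q(Q2 2017) = 4.88×68 + 1.59×68 = 331.84 + 108.12 = 439.96
ΣP(Q2 2017)Q(Q2 2017) = 5.76×68 + 1.71×68 = 391.68 + 116.28 = 507.96
link = 439.96/507.96 = 0.866131
Chained index = 100 × 1.217583 × 0.866131 = 105.4586

105.46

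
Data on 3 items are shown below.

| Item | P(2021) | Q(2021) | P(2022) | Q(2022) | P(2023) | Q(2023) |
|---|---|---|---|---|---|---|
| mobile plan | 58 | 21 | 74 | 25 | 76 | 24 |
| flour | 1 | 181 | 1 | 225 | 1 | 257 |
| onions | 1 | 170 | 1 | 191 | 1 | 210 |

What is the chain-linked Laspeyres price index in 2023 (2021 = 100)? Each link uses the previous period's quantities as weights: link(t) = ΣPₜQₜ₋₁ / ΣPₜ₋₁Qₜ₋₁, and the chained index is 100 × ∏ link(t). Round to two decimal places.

124.09

Link 2021→2022:
ΣP(2022)Q(2021) = 74×21 + 1×181 + 1×170 = 1554 + 181 + 170 = 1905
ΣP(2021)Q(2021) = 58×21 + 1×181 + 1×170 = 1218 + 181 + 170 = 1569
link = 1905/1569 = 1.214149
Link 2022→2023:
ΣP(2023)Q(2022) = 76×25 + 1×225 + 1×191 = 1900 + 225 + 191 = 2316
ΣP(2022)Q(2022) = 74×25 + 1×225 + 1×191 = 1850 + 225 + 191 = 2266
link = 2316/2266 = 1.022065
Chained index = 100 × 1.214149 × 1.022065 = 124.0940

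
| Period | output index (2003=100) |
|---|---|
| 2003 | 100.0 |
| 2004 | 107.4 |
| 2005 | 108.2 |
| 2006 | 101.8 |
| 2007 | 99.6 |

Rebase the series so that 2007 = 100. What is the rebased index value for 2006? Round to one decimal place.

102.2

Rebased(2006) = 101.8 / 99.6 × 100 = 102.2088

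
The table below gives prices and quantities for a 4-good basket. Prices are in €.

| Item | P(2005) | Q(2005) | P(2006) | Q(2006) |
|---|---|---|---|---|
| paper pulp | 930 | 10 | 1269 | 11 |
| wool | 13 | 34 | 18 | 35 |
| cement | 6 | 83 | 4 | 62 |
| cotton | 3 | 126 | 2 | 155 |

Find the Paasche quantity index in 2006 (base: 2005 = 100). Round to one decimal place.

109.1

Paasche quantity index uses current-period prices as weights.
ΣP(2006)·Q(2006) = 1269×11 + 18×35 + 4×62 + 2×155 = 13959 + 630 + 248 + 310 = 15147
ΣP(2006)·Q(2005) = 1269×10 + 18×34 + 4×83 + 2×126 = 12690 + 612 + 332 + 252 = 13886
Index = 15147 / 13886 × 100 = 109.0811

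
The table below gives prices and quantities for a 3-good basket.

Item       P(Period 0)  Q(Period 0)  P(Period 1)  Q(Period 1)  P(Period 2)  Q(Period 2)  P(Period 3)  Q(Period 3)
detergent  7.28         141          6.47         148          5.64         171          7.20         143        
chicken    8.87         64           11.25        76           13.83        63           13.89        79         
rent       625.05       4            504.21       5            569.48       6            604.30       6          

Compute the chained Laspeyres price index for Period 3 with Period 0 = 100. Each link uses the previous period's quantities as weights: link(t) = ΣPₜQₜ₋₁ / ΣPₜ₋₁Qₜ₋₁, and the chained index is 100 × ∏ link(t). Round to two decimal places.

106.23

Link Period 0→Period 1:
ΣP(Period 1)Q(Period 0) = 6.47×141 + 11.25×64 + 504.21×4 = 912.27 + 720 + 2016.84 = 3649.11
ΣP(Period 0)Q(Period 0) = 7.28×141 + 8.87×64 + 625.05×4 = 1026.48 + 567.68 + 2500.2 = 4094.36
link = 3649.11/4094.36 = 0.891253
Link Period 1→Period 2:
ΣP(Period 2)Q(Period 1) = 5.64×148 + 13.83×76 + 569.48×5 = 834.72 + 1051.08 + 2847.4 = 4733.2
ΣP(Period 1)Q(Period 1) = 6.47×148 + 11.25×76 + 504.21×5 = 957.56 + 855 + 2521.05 = 4333.61
link = 4733.2/4333.61 = 1.092207
Link Period 2→Period 3:
ΣP(Period 3)Q(Period 2) = 7.20×171 + 13.89×63 + 604.30×6 = 1231.2 + 875.07 + 3625.8 = 5732.07
ΣP(Period 2)Q(Period 2) = 5.64×171 + 13.83×63 + 569.48×6 = 964.44 + 871.29 + 3416.88 = 5252.61
link = 5732.07/5252.61 = 1.091280
Chained index = 100 × 0.891253 × 1.092207 × 1.091280 = 106.2288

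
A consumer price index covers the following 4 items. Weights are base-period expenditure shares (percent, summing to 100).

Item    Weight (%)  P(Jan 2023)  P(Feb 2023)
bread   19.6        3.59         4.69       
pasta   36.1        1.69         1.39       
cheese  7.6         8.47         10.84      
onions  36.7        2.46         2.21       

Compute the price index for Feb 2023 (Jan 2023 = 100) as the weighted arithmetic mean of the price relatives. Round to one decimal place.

bread: 19.6 × (4.69/3.59) = 19.6 × 1.306407 = 25.6056
pasta: 36.1 × (1.39/1.69) = 36.1 × 0.822485 = 29.6917
cheese: 7.6 × (10.84/8.47) = 7.6 × 1.279811 = 9.7266
onions: 36.7 × (2.21/2.46) = 36.7 × 0.898374 = 32.9703
Index = Σ wᵢ·(p₁ᵢ/p₀ᵢ) = 25.6056 + 29.6917 + 9.7266 + 32.9703 = 97.9942

98.0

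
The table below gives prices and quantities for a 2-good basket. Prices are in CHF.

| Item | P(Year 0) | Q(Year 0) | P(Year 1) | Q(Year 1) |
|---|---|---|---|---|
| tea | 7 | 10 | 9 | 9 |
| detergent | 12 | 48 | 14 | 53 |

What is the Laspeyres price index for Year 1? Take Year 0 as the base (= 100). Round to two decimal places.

Laspeyres price index uses base-period quantities as weights.
ΣP(Year 1)·Q(Year 0) = 9×10 + 14×48 = 90 + 672 = 762
ΣP(Year 0)·Q(Year 0) = 7×10 + 12×48 = 70 + 576 = 646
Index = 762 / 646 × 100 = 117.9567

117.96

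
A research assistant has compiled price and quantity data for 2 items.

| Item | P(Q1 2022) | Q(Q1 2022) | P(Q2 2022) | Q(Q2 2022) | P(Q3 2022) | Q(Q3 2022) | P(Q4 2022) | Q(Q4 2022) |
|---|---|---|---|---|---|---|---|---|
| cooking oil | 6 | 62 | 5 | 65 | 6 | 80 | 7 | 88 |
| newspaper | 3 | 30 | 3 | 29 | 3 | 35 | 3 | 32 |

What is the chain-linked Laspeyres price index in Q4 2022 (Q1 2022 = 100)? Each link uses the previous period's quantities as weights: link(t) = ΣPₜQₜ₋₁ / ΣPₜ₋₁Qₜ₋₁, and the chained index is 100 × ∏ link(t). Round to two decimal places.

Link Q1 2022→Q2 2022:
ΣP(Q2 2022)Q(Q1 2022) = 5×62 + 3×30 = 310 + 90 = 400
ΣP(Q1 2022)Q(Q1 2022) = 6×62 + 3×30 = 372 + 90 = 462
link = 400/462 = 0.865801
Link Q2 2022→Q3 2022:
ΣP(Q3 2022)Q(Q2 2022) = 6×65 + 3×29 = 390 + 87 = 477
ΣP(Q2 2022)Q(Q2 2022) = 5×65 + 3×29 = 325 + 87 = 412
link = 477/412 = 1.157767
Link Q3 2022→Q4 2022:
ΣP(Q4 2022)Q(Q3 2022) = 7×80 + 3×35 = 560 + 105 = 665
ΣP(Q3 2022)Q(Q3 2022) = 6×80 + 3×35 = 480 + 105 = 585
link = 665/585 = 1.136752
Chained index = 100 × 0.865801 × 1.157767 × 1.136752 = 113.9475

113.95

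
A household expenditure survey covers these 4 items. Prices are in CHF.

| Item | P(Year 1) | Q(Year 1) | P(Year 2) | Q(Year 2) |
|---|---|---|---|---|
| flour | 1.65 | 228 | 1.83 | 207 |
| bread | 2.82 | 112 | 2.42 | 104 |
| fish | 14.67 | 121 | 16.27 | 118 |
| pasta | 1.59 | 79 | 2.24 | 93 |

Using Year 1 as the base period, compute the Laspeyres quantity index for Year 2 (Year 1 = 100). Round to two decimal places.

Laspeyres quantity index uses base-period prices as weights.
ΣP(Year 1)·Q(Year 2) = 1.65×207 + 2.82×104 + 14.67×118 + 1.59×93 = 341.55 + 293.28 + 1731.06 + 147.87 = 2513.76
ΣP(Year 1)·Q(Year 1) = 1.65×228 + 2.82×112 + 14.67×121 + 1.59×79 = 376.2 + 315.84 + 1775.07 + 125.61 = 2592.72
Index = 2513.76 / 2592.72 × 100 = 96.9545

96.95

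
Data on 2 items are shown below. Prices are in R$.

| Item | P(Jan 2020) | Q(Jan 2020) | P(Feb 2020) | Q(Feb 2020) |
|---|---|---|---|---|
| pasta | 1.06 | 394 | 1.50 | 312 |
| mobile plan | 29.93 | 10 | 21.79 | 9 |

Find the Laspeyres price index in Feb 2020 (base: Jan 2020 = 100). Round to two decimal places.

112.83

Laspeyres price index uses base-period quantities as weights.
ΣP(Feb 2020)·Q(Jan 2020) = 1.50×394 + 21.79×10 = 591 + 217.9 = 808.9
ΣP(Jan 2020)·Q(Jan 2020) = 1.06×394 + 29.93×10 = 417.64 + 299.3 = 716.94
Index = 808.9 / 716.94 × 100 = 112.8267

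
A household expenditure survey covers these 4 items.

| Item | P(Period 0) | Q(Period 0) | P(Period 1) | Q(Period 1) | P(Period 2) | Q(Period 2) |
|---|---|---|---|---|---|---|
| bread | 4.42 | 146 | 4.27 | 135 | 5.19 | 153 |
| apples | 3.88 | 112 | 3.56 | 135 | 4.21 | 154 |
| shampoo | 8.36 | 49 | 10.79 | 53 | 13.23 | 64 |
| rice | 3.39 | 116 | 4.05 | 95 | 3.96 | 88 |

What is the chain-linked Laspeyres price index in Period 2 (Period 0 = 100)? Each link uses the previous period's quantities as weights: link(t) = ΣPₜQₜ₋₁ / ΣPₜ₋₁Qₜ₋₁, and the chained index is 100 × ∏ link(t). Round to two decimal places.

Link Period 0→Period 1:
ΣP(Period 1)Q(Period 0) = 4.27×146 + 3.56×112 + 10.79×49 + 4.05×116 = 623.42 + 398.72 + 528.71 + 469.8 = 2020.65
ΣP(Period 0)Q(Period 0) = 4.42×146 + 3.88×112 + 8.36×49 + 3.39×116 = 645.32 + 434.56 + 409.64 + 393.24 = 1882.76
link = 2020.65/1882.76 = 1.073238
Link Period 1→Period 2:
ΣP(Period 2)Q(Period 1) = 5.19×135 + 4.21×135 + 13.23×53 + 3.96×95 = 700.65 + 568.35 + 701.19 + 376.2 = 2346.39
ΣP(Period 1)Q(Period 1) = 4.27×135 + 3.56×135 + 10.79×53 + 4.05×95 = 576.45 + 480.6 + 571.87 + 384.75 = 2013.67
link = 2346.39/2013.67 = 1.165231
Chained index = 100 × 1.073238 × 1.165231 = 125.0570

125.06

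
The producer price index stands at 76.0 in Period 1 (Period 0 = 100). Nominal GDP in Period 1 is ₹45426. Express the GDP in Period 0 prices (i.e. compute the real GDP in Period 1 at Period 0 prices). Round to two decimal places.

59771.05

Real = Nominal ÷ (Index/100) = 45426 ÷ (76.0/100)
     = 45426 ÷ 0.760 = 59771.0526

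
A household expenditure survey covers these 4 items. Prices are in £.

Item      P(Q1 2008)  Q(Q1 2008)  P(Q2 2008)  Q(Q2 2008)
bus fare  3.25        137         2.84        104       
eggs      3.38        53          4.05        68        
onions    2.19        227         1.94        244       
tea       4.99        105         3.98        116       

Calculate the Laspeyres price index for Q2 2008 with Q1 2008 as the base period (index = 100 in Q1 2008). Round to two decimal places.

Laspeyres price index uses base-period quantities as weights.
ΣP(Q2 2008)·Q(Q1 2008) = 2.84×137 + 4.05×53 + 1.94×227 + 3.98×105 = 389.08 + 214.65 + 440.38 + 417.9 = 1462.01
ΣP(Q1 2008)·Q(Q1 2008) = 3.25×137 + 3.38×53 + 2.19×227 + 4.99×105 = 445.25 + 179.14 + 497.13 + 523.95 = 1645.47
Index = 1462.01 / 1645.47 × 100 = 88.8506

88.85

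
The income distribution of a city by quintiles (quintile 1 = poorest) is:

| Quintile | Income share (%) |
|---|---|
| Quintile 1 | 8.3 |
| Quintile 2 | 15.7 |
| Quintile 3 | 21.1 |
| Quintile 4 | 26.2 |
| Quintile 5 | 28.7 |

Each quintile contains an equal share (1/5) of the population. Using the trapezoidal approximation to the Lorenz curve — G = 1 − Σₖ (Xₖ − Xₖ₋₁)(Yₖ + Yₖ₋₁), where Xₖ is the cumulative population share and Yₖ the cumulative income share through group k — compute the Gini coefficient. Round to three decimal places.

Cumulative income shares Yₖ: 0.0830, 0.2400, 0.4510, 0.7130, 1.0000
Σ (Xₖ−Xₖ₋₁)(Yₖ+Yₖ₋₁) = (1/5)(0.0830+0.0000) + (1/5)(0.2400+0.0830) + (1/5)(0.4510+0.2400) + (1/5)(0.7130+0.4510) + (1/5)(1.0000+0.7130)
  = 0.0166 + 0.0646 + 0.1382 + 0.2328 + 0.3426 = 0.7948
G = 1 − 0.7948 = 0.2052

0.205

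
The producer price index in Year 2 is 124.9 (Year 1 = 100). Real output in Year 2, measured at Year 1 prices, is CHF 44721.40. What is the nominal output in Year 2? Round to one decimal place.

Nominal = Real × (Index/100) = 44721.40 × (124.9/100)
        = 44721.40 × 1.249 = 55857.0286

55857.0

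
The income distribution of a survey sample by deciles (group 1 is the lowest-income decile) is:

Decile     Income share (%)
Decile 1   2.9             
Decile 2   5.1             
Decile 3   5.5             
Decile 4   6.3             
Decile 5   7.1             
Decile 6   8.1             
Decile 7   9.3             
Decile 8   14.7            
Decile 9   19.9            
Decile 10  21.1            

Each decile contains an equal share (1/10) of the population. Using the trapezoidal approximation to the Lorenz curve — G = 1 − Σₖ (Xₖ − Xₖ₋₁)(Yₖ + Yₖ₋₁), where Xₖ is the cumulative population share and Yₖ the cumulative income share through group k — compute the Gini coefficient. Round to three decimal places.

Cumulative income shares Yₖ: 0.0290, 0.0800, 0.1350, 0.1980, 0.2690, 0.3500, 0.4430, 0.5900, 0.7890, 1.0000
Σ (Xₖ−Xₖ₋₁)(Yₖ+Yₖ₋₁) = (1/10)(0.0290+0.0000) + (1/10)(0.0800+0.0290) + (1/10)(0.1350+0.0800) + (1/10)(0.1980+0.1350) + (1/10)(0.2690+0.1980) + (1/10)(0.3500+0.2690) + (1/10)(0.4430+0.3500) + (1/10)(0.5900+0.4430) + (1/10)(0.7890+0.5900) + (1/10)(1.0000+0.7890)
  = 0.0029 + 0.0109 + 0.0215 + 0.0333 + 0.0467 + 0.0619 + 0.0793 + 0.1033 + 0.1379 + 0.1789 = 0.6766
G = 1 − 0.6766 = 0.3234

0.323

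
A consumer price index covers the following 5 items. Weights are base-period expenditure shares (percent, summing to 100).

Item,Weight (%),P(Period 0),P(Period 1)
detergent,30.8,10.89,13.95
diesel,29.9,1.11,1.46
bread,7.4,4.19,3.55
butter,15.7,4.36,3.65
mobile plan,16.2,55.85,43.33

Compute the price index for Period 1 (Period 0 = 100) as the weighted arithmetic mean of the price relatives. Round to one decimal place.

110.8

detergent: 30.8 × (13.95/10.89) = 30.8 × 1.280992 = 39.4545
diesel: 29.9 × (1.46/1.11) = 29.9 × 1.315315 = 39.3279
bread: 7.4 × (3.55/4.19) = 7.4 × 0.847255 = 6.2697
butter: 15.7 × (3.65/4.36) = 15.7 × 0.837156 = 13.1433
mobile plan: 16.2 × (43.33/55.85) = 16.2 × 0.775828 = 12.5684
Index = Σ wᵢ·(p₁ᵢ/p₀ᵢ) = 39.4545 + 39.3279 + 6.2697 + 13.1433 + 12.5684 = 110.7639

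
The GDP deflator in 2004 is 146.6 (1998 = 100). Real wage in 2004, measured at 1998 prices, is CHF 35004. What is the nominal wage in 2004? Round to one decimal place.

Nominal = Real × (Index/100) = 35004 × (146.6/100)
        = 35004 × 1.466 = 51315.8640

51315.9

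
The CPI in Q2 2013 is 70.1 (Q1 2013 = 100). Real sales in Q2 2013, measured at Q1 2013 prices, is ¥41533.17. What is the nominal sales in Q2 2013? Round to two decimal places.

29114.75

Nominal = Real × (Index/100) = 41533.17 × (70.1/100)
        = 41533.17 × 0.701 = 29114.7522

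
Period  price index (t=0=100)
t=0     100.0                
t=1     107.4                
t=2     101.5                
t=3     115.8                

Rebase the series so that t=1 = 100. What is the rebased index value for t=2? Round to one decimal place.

Rebased(t=2) = 101.5 / 107.4 × 100 = 94.5065

94.5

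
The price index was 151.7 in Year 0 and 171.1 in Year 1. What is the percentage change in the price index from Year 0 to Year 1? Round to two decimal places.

12.79%

Change = (171.1 − 151.7) / 151.7 × 100
       = 19.4 / 151.7 × 100 = 12.7884%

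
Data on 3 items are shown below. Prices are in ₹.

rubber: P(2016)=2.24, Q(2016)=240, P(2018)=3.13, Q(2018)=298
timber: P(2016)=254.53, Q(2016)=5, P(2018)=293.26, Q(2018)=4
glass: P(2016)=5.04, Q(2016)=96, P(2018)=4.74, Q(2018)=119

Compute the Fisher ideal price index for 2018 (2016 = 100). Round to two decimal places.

Laspeyres component (base-period weights):
ΣP(2018)Q(2016) = 3.13×240 + 293.26×5 + 4.74×96 = 751.2 + 1466.3 + 455.04 = 2672.54
ΣP(2016)Q(2016) = 2.24×240 + 254.53×5 + 5.04×96 = 537.6 + 1272.65 + 483.84 = 2294.09
L = 2672.54 / 2294.09 × 100 = 116.4967
Paasche component (current-period weights):
ΣP(2018)Q(2018) = 3.13×298 + 293.26×4 + 4.74×119 = 932.74 + 1173.04 + 564.06 = 2669.84
ΣP(2016)Q(2018) = 2.24×298 + 254.53×4 + 5.04×119 = 667.52 + 1018.12 + 599.76 = 2285.4
P = 2669.84 / 2285.4 × 100 = 116.8216
Fisher = √(L × P) = √(116.4967 × 116.8216) = 116.6590

116.66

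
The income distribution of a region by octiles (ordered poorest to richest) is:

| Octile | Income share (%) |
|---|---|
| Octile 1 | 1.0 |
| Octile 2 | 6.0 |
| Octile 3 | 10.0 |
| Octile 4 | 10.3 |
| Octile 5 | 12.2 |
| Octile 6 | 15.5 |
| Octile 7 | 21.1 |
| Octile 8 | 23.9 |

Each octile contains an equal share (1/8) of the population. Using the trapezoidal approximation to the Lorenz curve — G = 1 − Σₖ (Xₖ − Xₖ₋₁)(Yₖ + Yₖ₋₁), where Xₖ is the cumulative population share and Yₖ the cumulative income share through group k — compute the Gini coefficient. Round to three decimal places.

0.318

Cumulative income shares Yₖ: 0.0100, 0.0700, 0.1700, 0.2730, 0.3950, 0.5500, 0.7610, 1.0000
Σ (Xₖ−Xₖ₋₁)(Yₖ+Yₖ₋₁) = (1/8)(0.0100+0.0000) + (1/8)(0.0700+0.0100) + (1/8)(0.1700+0.0700) + (1/8)(0.2730+0.1700) + (1/8)(0.3950+0.2730) + (1/8)(0.5500+0.3950) + (1/8)(0.7610+0.5500) + (1/8)(1.0000+0.7610)
  = 0.0013 + 0.0100 + 0.0300 + 0.0554 + 0.0835 + 0.1181 + 0.1639 + 0.2201 = 0.6823
G = 1 − 0.6823 = 0.3177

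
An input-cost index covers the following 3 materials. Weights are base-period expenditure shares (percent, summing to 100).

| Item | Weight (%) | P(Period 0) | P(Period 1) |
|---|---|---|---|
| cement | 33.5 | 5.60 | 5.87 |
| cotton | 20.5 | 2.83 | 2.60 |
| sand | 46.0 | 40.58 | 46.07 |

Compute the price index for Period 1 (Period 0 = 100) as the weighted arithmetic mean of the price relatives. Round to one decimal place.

106.2

cement: 33.5 × (5.87/5.60) = 33.5 × 1.048214 = 35.1152
cotton: 20.5 × (2.60/2.83) = 20.5 × 0.918728 = 18.8339
sand: 46.0 × (46.07/40.58) = 46.0 × 1.135288 = 52.2233
Index = Σ wᵢ·(p₁ᵢ/p₀ᵢ) = 35.1152 + 18.8339 + 52.2233 = 106.1724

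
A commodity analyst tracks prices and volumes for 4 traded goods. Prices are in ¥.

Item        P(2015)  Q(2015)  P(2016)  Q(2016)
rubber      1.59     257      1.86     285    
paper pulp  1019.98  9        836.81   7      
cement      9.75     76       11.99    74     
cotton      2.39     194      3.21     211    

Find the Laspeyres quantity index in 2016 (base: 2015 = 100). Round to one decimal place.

Laspeyres quantity index uses base-period prices as weights.
ΣP(2015)·Q(2016) = 1.59×285 + 1019.98×7 + 9.75×74 + 2.39×211 = 453.15 + 7139.86 + 721.5 + 504.29 = 8818.8
ΣP(2015)·Q(2015) = 1.59×257 + 1019.98×9 + 9.75×76 + 2.39×194 = 408.63 + 9179.82 + 741 + 463.66 = 10793.11
Index = 8818.8 / 10793.11 × 100 = 81.7077

81.7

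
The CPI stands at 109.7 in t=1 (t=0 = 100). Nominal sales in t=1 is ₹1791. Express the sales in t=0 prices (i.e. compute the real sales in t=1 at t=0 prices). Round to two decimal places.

Real = Nominal ÷ (Index/100) = 1791 ÷ (109.7/100)
     = 1791 ÷ 1.097 = 1632.6345

1632.63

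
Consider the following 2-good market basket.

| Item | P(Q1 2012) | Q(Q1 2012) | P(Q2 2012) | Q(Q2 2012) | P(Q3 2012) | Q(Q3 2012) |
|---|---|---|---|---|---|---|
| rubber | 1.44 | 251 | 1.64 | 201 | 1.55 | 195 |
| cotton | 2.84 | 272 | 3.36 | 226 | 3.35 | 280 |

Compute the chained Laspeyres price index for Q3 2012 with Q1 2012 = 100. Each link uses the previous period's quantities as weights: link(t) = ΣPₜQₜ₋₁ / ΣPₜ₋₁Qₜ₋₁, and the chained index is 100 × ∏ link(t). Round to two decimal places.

114.72

Link Q1 2012→Q2 2012:
ΣP(Q2 2012)Q(Q1 2012) = 1.64×251 + 3.36×272 = 411.64 + 913.92 = 1325.56
ΣP(Q1 2012)Q(Q1 2012) = 1.44×251 + 2.84×272 = 361.44 + 772.48 = 1133.92
link = 1325.56/1133.92 = 1.169007
Link Q2 2012→Q3 2012:
ΣP(Q3 2012)Q(Q2 2012) = 1.55×201 + 3.35×226 = 311.55 + 757.1 = 1068.65
ΣP(Q2 2012)Q(Q2 2012) = 1.64×201 + 3.36×226 = 329.64 + 759.36 = 1089
link = 1068.65/1089 = 0.981313
Chained index = 100 × 1.169007 × 0.981313 = 114.7162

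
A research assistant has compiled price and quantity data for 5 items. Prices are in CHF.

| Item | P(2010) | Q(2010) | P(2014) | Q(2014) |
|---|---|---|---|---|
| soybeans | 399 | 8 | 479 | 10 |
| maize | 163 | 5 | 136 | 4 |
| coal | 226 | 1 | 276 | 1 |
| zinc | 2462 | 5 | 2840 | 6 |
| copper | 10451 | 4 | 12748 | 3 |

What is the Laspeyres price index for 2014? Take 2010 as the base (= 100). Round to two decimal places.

Laspeyres price index uses base-period quantities as weights.
ΣP(2014)·Q(2010) = 479×8 + 136×5 + 276×1 + 2840×5 + 12748×4 = 3832 + 680 + 276 + 14200 + 50992 = 69980
ΣP(2010)·Q(2010) = 399×8 + 163×5 + 226×1 + 2462×5 + 10451×4 = 3192 + 815 + 226 + 12310 + 41804 = 58347
Index = 69980 / 58347 × 100 = 119.9376

119.94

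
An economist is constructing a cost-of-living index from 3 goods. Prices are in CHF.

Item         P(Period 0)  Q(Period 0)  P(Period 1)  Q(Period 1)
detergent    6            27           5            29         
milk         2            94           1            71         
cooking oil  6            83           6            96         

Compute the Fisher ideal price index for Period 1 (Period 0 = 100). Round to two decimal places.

Laspeyres component (base-period weights):
ΣP(Period 1)Q(Period 0) = 5×27 + 1×94 + 6×83 = 135 + 94 + 498 = 727
ΣP(Period 0)Q(Period 0) = 6×27 + 2×94 + 6×83 = 162 + 188 + 498 = 848
L = 727 / 848 × 100 = 85.7311
Paasche component (current-period weights):
ΣP(Period 1)Q(Period 1) = 5×29 + 1×71 + 6×96 = 145 + 71 + 576 = 792
ΣP(Period 0)Q(Period 1) = 6×29 + 2×71 + 6×96 = 174 + 142 + 576 = 892
P = 792 / 892 × 100 = 88.7892
Fisher = √(L × P) = √(85.7311 × 88.7892) = 87.2468

87.25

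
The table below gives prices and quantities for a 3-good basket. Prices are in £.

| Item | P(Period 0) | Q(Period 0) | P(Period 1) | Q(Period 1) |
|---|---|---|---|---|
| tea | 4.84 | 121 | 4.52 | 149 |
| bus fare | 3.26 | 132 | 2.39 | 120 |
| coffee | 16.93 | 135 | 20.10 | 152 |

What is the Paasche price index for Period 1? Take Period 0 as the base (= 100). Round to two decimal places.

108.95

Paasche price index uses current-period quantities as weights.
ΣP(Period 1)·Q(Period 1) = 4.52×149 + 2.39×120 + 20.10×152 = 673.48 + 286.8 + 3055.2 = 4015.48
ΣP(Period 0)·Q(Period 1) = 4.84×149 + 3.26×120 + 16.93×152 = 721.16 + 391.2 + 2573.36 = 3685.72
Index = 4015.48 / 3685.72 × 100 = 108.9470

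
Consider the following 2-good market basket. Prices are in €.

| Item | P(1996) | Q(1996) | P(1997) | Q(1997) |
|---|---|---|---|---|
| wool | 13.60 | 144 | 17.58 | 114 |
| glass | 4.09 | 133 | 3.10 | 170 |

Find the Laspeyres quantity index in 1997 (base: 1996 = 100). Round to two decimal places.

Laspeyres quantity index uses base-period prices as weights.
ΣP(1996)·Q(1997) = 13.60×114 + 4.09×170 = 1550.4 + 695.3 = 2245.7
ΣP(1996)·Q(1996) = 13.60×144 + 4.09×133 = 1958.4 + 543.97 = 2502.37
Index = 2245.7 / 2502.37 × 100 = 89.7429

89.74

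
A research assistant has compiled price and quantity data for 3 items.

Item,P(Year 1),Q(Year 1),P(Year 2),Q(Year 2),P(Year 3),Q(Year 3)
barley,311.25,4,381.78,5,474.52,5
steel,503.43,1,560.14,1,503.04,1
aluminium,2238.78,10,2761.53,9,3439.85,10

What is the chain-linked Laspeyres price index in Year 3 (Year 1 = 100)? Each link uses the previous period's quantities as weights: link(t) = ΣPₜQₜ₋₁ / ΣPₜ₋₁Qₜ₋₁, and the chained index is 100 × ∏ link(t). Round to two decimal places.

152.39

Link Year 1→Year 2:
ΣP(Year 2)Q(Year 1) = 381.78×4 + 560.14×1 + 2761.53×10 = 1527.12 + 560.14 + 27615.3 = 29702.56
ΣP(Year 1)Q(Year 1) = 311.25×4 + 503.43×1 + 2238.78×10 = 1245 + 503.43 + 22387.8 = 24136.23
link = 29702.56/24136.23 = 1.230621
Link Year 2→Year 3:
ΣP(Year 3)Q(Year 2) = 474.52×5 + 503.04×1 + 3439.85×9 = 2372.6 + 503.04 + 30958.65 = 33834.29
ΣP(Year 2)Q(Year 2) = 381.78×5 + 560.14×1 + 2761.53×9 = 1908.9 + 560.14 + 24853.77 = 27322.81
link = 33834.29/27322.81 = 1.238317
Chained index = 100 × 1.230621 × 1.238317 = 152.3899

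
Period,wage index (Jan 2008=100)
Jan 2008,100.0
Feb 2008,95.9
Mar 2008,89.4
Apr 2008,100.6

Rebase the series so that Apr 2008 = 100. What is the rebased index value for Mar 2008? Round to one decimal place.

88.9

Rebased(Mar 2008) = 89.4 / 100.6 × 100 = 88.8668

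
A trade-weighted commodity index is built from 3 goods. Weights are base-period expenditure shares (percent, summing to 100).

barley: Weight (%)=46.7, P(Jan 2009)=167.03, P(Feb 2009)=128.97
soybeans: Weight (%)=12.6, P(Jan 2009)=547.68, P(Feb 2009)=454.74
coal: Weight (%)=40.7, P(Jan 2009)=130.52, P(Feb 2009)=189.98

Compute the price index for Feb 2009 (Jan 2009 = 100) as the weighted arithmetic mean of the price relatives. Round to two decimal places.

barley: 46.7 × (128.97/167.03) = 46.7 × 0.772137 = 36.0588
soybeans: 12.6 × (454.74/547.68) = 12.6 × 0.830302 = 10.4618
coal: 40.7 × (189.98/130.52) = 40.7 × 1.455562 = 59.2414
Index = Σ wᵢ·(p₁ᵢ/p₀ᵢ) = 36.0588 + 10.4618 + 59.2414 = 105.7620

105.76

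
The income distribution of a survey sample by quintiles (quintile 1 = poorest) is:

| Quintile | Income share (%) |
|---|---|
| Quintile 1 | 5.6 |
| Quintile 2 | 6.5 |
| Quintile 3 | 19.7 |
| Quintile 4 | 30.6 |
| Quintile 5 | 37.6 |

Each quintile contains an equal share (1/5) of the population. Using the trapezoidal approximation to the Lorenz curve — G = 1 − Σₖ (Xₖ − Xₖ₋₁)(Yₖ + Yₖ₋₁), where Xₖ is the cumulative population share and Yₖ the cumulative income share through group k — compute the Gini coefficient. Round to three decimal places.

0.352

Cumulative income shares Yₖ: 0.0560, 0.1210, 0.3180, 0.6240, 1.0000
Σ (Xₖ−Xₖ₋₁)(Yₖ+Yₖ₋₁) = (1/5)(0.0560+0.0000) + (1/5)(0.1210+0.0560) + (1/5)(0.3180+0.1210) + (1/5)(0.6240+0.3180) + (1/5)(1.0000+0.6240)
  = 0.0112 + 0.0354 + 0.0878 + 0.1884 + 0.3248 = 0.6476
G = 1 − 0.6476 = 0.3524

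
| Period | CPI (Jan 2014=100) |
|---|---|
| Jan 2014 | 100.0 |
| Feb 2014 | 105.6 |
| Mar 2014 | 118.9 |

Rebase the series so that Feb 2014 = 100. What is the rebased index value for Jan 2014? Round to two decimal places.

94.70

Rebased(Jan 2014) = 100.0 / 105.6 × 100 = 94.6970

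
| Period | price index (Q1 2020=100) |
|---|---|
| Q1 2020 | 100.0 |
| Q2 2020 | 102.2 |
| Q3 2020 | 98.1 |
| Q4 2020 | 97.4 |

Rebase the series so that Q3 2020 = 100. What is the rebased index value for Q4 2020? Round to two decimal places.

99.29

Rebased(Q4 2020) = 97.4 / 98.1 × 100 = 99.2864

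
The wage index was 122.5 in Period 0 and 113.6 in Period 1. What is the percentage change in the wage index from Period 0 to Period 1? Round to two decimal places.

Change = (113.6 − 122.5) / 122.5 × 100
       = -8.9 / 122.5 × 100 = -7.2653%

-7.27%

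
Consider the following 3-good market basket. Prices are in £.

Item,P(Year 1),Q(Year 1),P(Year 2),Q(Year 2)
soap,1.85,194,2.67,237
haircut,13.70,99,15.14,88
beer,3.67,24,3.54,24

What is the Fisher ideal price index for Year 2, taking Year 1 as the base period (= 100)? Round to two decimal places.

117.45

Laspeyres component (base-period weights):
ΣP(Year 2)Q(Year 1) = 2.67×194 + 15.14×99 + 3.54×24 = 517.98 + 1498.86 + 84.96 = 2101.8
ΣP(Year 1)Q(Year 1) = 1.85×194 + 13.70×99 + 3.67×24 = 358.9 + 1356.3 + 88.08 = 1803.28
L = 2101.8 / 1803.28 × 100 = 116.5543
Paasche component (current-period weights):
ΣP(Year 2)Q(Year 2) = 2.67×237 + 15.14×88 + 3.54×24 = 632.79 + 1332.32 + 84.96 = 2050.07
ΣP(Year 1)Q(Year 2) = 1.85×237 + 13.70×88 + 3.67×24 = 438.45 + 1205.6 + 88.08 = 1732.13
P = 2050.07 / 1732.13 × 100 = 118.3554
Fisher = √(L × P) = √(116.5543 × 118.3554) = 117.4514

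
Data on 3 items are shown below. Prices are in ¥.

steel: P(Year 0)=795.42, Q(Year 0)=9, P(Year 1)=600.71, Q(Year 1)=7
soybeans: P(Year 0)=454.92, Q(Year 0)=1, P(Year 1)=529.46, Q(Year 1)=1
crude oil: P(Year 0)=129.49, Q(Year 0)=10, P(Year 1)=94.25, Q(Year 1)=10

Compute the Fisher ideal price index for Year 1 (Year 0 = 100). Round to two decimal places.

Laspeyres component (base-period weights):
ΣP(Year 1)Q(Year 0) = 600.71×9 + 529.46×1 + 94.25×10 = 5406.39 + 529.46 + 942.5 = 6878.35
ΣP(Year 0)Q(Year 0) = 795.42×9 + 454.92×1 + 129.49×10 = 7158.78 + 454.92 + 1294.9 = 8908.6
L = 6878.35 / 8908.6 × 100 = 77.2102
Paasche component (current-period weights):
ΣP(Year 1)Q(Year 1) = 600.71×7 + 529.46×1 + 94.25×10 = 4204.97 + 529.46 + 942.5 = 5676.93
ΣP(Year 0)Q(Year 1) = 795.42×7 + 454.92×1 + 129.49×10 = 5567.94 + 454.92 + 1294.9 = 7317.76
P = 5676.93 / 7317.76 × 100 = 77.5774
Fisher = √(L × P) = √(77.2102 × 77.5774) = 77.3936

77.39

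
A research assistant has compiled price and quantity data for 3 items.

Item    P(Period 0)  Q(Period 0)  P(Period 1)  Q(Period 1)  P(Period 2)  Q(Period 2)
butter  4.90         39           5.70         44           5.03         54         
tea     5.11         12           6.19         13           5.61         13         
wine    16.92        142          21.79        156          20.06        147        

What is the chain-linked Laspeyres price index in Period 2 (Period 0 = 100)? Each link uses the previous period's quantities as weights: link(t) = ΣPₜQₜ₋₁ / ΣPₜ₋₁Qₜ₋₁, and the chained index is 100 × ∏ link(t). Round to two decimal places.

Link Period 0→Period 1:
ΣP(Period 1)Q(Period 0) = 5.70×39 + 6.19×12 + 21.79×142 = 222.3 + 74.28 + 3094.18 = 3390.76
ΣP(Period 0)Q(Period 0) = 4.90×39 + 5.11×12 + 16.92×142 = 191.1 + 61.32 + 2402.64 = 2655.06
link = 3390.76/2655.06 = 1.277094
Link Period 1→Period 2:
ΣP(Period 2)Q(Period 1) = 5.03×44 + 5.61×13 + 20.06×156 = 221.32 + 72.93 + 3129.36 = 3423.61
ΣP(Period 1)Q(Period 1) = 5.70×44 + 6.19×13 + 21.79×156 = 250.8 + 80.47 + 3399.24 = 3730.51
link = 3423.61/3730.51 = 0.917732
Chained index = 100 × 1.277094 × 0.917732 = 117.2030

117.20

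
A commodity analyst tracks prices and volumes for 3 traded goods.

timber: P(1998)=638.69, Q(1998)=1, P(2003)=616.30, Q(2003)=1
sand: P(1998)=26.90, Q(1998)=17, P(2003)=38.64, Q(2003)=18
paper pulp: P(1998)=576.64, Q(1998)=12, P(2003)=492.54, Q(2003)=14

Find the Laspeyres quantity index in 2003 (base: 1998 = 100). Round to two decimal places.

Laspeyres quantity index uses base-period prices as weights.
ΣP(1998)·Q(2003) = 638.69×1 + 26.90×18 + 576.64×14 = 638.69 + 484.2 + 8072.96 = 9195.85
ΣP(1998)·Q(1998) = 638.69×1 + 26.90×17 + 576.64×12 = 638.69 + 457.3 + 6919.68 = 8015.67
Index = 9195.85 / 8015.67 × 100 = 114.7234

114.72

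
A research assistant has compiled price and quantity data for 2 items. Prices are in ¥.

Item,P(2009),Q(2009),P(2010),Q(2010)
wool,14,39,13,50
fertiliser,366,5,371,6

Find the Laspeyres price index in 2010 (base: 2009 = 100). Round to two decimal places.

99.41

Laspeyres price index uses base-period quantities as weights.
ΣP(2010)·Q(2009) = 13×39 + 371×5 = 507 + 1855 = 2362
ΣP(2009)·Q(2009) = 14×39 + 366×5 = 546 + 1830 = 2376
Index = 2362 / 2376 × 100 = 99.4108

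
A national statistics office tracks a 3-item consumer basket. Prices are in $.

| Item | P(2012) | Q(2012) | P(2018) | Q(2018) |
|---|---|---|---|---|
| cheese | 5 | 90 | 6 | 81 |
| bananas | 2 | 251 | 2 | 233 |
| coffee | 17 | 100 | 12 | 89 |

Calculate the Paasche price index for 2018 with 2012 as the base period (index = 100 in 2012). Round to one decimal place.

Paasche price index uses current-period quantities as weights.
ΣP(2018)·Q(2018) = 6×81 + 2×233 + 12×89 = 486 + 466 + 1068 = 2020
ΣP(2012)·Q(2018) = 5×81 + 2×233 + 17×89 = 405 + 466 + 1513 = 2384
Index = 2020 / 2384 × 100 = 84.7315

84.7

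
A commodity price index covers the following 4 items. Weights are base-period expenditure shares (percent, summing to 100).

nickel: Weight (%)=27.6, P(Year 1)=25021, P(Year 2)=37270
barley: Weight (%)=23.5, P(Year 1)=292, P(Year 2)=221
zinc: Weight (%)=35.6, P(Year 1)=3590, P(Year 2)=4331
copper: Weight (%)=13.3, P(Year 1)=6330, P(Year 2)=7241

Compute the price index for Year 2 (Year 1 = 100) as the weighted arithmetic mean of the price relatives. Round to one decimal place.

nickel: 27.6 × (37270/25021) = 27.6 × 1.489549 = 41.1115
barley: 23.5 × (221/292) = 23.5 × 0.756849 = 17.7860
zinc: 35.6 × (4331/3590) = 35.6 × 1.206407 = 42.9481
copper: 13.3 × (7241/6330) = 13.3 × 1.143918 = 15.2141
Index = Σ wᵢ·(p₁ᵢ/p₀ᵢ) = 41.1115 + 17.7860 + 42.9481 + 15.2141 = 117.0597

117.1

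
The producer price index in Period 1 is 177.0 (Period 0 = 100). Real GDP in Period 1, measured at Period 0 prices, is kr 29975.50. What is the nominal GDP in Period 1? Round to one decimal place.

53056.6

Nominal = Real × (Index/100) = 29975.50 × (177.0/100)
        = 29975.50 × 1.770 = 53056.6350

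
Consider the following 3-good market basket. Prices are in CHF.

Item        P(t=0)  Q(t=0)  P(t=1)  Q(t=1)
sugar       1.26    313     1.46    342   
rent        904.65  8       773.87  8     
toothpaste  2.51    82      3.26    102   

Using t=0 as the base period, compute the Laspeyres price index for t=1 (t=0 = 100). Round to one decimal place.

Laspeyres price index uses base-period quantities as weights.
ΣP(t=1)·Q(t=0) = 1.46×313 + 773.87×8 + 3.26×82 = 456.98 + 6190.96 + 267.32 = 6915.26
ΣP(t=0)·Q(t=0) = 1.26×313 + 904.65×8 + 2.51×82 = 394.38 + 7237.2 + 205.82 = 7837.4
Index = 6915.26 / 7837.4 × 100 = 88.2341

88.2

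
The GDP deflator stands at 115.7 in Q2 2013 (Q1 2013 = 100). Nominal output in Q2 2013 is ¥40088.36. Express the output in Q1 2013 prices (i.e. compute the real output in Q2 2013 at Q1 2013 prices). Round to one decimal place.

Real = Nominal ÷ (Index/100) = 40088.36 ÷ (115.7/100)
     = 40088.36 ÷ 1.157 = 34648.5393

34648.5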